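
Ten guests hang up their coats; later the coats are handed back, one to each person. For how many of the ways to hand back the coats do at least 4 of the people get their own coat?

68914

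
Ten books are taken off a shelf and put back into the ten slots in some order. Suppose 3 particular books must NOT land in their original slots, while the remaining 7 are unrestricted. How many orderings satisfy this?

Let A_j be the event that the j-th constrained one is fixed. By inclusion-exclusion over the 3 events:
Σ_{j=0}^{3} (-1)^j C(3,j)(10-j)!
= C(3,0)·10! - C(3,1)·9! + C(3,2)·8! - C(3,3)·7!
= 3628800 - 1088640 + 120960 - 5040
= 2656080

2656080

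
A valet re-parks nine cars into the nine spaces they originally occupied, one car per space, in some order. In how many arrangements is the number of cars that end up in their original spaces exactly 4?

Choose which 4 of the 9 are fixed: C(9,4) = 126.
The remaining 5 must be deranged: !5 = 44.
Total: 126 × 44 = 5544.

5544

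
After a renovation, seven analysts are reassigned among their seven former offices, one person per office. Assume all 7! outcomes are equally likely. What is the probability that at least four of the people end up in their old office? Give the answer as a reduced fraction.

23/1260

Favorable outcomes: Σ_{i≥4} C(7,i)·!(7-i) = 35·2 + 21·1 + 7·0 + 1·1 = 92.
Total outcomes: 7! = 5040.
Probability = 92/5040 = 23/1260.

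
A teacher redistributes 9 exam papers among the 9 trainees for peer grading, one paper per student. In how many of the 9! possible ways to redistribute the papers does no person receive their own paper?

133496

Recurrence: !9 = 8·(!8 + !7).
!9 = 8·(14833 + 1854) = 8·16687 = 133496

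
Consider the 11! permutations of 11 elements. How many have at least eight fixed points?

386

# with exactly i fixed is C(11,i)·!(11-i); sum over i=8..11:
  i=8: C(11,8)·!3 = 165·2 = 330
  i=9: C(11,9)·!2 = 55·1 = 55
  i=10: C(11,10)·!1 = 11·0 = 0
  i=11: C(11,11)·!0 = 1·1 = 1
Total = 386.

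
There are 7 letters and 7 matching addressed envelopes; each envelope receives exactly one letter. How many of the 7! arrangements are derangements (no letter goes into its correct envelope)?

By inclusion-exclusion, !7 = Σ (-1)^k · 7!/k! for k=0..7
= 7! - 7!/1! + 7!/2! - 7!/3! + 7!/4! - 7!/5! + 7!/6! - 7!/7!
= 5040 - 5040 + 2520 - 840 + 210 - 42 + 7 - 1
= 1854

1854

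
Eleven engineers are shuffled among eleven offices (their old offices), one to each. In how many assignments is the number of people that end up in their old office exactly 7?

2970

Pick the 7 fixed positions: C(11,7) = 330 ways.
The other 4 form a derangement: !4 = 9.
Total: 330 × 9 = 2970.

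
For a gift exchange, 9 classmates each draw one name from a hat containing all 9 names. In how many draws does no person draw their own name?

133496

The number of derangements of 9 is !9 = Σ_{k=0}^{9} (-1)^k·9!/k!
= 9! - 9!/1! + 9!/2! - 9!/3! + 9!/4! - 9!/5! + 9!/6! - 9!/7! + 9!/8! - 9!/9!
= 362880 - 362880 + 181440 - 60480 + 15120 - 3024 + 504 - 72 + 9 - 1
= 133496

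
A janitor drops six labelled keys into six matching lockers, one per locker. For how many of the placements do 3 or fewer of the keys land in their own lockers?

704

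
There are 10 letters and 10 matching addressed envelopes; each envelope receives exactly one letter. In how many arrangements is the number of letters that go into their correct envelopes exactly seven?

Choose which 7 of the 10 are fixed: C(10,7) = 120.
The other 3 form a derangement: !3 = 2.
Total: 120 × 2 = 240.

240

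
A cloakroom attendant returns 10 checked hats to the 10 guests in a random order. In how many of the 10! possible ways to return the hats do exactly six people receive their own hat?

1890

Pick the 6 fixed positions: C(10,6) = 210 ways.
The remaining 4 must be deranged: !4 = 9.
Total: 210 × 9 = 1890.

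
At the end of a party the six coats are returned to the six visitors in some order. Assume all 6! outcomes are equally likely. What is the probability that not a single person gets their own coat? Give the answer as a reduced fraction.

Favorable outcomes: !6 = 265.
Total outcomes: 6! = 720.
Probability = 265/720 = 53/144.

53/144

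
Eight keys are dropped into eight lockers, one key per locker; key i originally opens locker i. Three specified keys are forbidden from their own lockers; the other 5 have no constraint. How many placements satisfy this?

Inclusion-exclusion on the 3 forbidden self-matches:
Σ_{j=0}^{3} (-1)^j C(3,j)(8-j)!
= C(3,0)·8! - C(3,1)·7! + C(3,2)·6! - C(3,3)·5!
= 40320 - 15120 + 2160 - 120
= 27240

27240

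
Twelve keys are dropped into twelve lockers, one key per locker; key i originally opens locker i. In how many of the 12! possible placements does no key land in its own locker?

!12 = 12! · Σ_{k=0}^{12} (-1)^k/k!
= 12! - 12!/1! + 12!/2! - 12!/3! + 12!/4! - 12!/5! + 12!/6! - 12!/7! + 12!/8! - 12!/9! + 12!/10! - 12!/11! + 12!/12!
= 479001600 - 479001600 + 239500800 - 79833600 + 19958400 - 3991680 + 665280 - 95040 + 11880 - 1320 + 132 - 12 + 1
= 176214841

176214841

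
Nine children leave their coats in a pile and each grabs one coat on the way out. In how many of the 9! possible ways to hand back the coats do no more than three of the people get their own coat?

355997

# with exactly i fixed is C(9,i)·!(9-i); sum over i=0..3:
  i=0: C(9,0)·!9 = 1·133496 = 133496
  i=1: C(9,1)·!8 = 9·14833 = 133497
  i=2: C(9,2)·!7 = 36·1854 = 66744
  i=3: C(9,3)·!6 = 84·265 = 22260
Total = 355997.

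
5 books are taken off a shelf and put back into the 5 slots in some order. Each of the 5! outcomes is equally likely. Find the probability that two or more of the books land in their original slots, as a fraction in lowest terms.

Favorable outcomes: Σ_{i≥2} C(5,i)·!(5-i) = 10·2 + 10·1 + 5·0 + 1·1 = 31.
Total outcomes: 5! = 120.
Probability = 31/120 = 31/120.

31/120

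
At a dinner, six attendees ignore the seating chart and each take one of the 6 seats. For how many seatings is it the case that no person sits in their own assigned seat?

265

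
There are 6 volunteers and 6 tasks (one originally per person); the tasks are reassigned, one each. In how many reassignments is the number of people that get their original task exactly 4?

15

Pick the 4 fixed positions: C(6,4) = 15 ways.
The other 2 form a derangement: !2 = 1.
Total: 15 × 1 = 15.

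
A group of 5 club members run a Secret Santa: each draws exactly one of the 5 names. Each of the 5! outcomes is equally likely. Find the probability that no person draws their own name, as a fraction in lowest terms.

11/30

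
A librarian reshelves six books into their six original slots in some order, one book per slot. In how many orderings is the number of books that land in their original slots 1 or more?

455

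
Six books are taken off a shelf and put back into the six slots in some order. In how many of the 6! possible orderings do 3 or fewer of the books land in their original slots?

704

Sum C(6,i)·!(6-i) for i = 0..3:
  i=0: C(6,0)·!6 = 1·265 = 265
  i=1: C(6,1)·!5 = 6·44 = 264
  i=2: C(6,2)·!4 = 15·9 = 135
  i=3: C(6,3)·!3 = 20·2 = 40
Total = 704.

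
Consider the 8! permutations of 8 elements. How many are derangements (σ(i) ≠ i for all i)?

14833

Recurrence: !8 = 7·(!7 + !6).
!8 = 7·(1854 + 265) = 7·2119 = 14833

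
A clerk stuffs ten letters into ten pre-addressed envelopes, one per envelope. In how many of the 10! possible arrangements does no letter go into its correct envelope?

By inclusion-exclusion, !10 = Σ (-1)^k · 10!/k! for k=0..10
= 10! - 10!/1! + 10!/2! - 10!/3! + 10!/4! - 10!/5! + 10!/6! - 10!/7! + 10!/8! - 10!/9! + 10!/10!
= 3628800 - 3628800 + 1814400 - 604800 + 151200 - 30240 + 5040 - 720 + 90 - 10 + 1
= 1334961

1334961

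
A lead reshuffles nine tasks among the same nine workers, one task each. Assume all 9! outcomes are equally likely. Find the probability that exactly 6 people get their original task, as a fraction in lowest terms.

1/2160

Favorable outcomes: C(9,6)·!3 = 84·2 = 168.
Total outcomes: 9! = 362880.
Probability = 168/362880 = 1/2160.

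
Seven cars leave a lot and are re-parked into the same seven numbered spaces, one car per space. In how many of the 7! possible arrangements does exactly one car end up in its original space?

Choose which one of the 7 is fixed: C(7,1) = 7.
The remaining 6 must be deranged: !6 = 265.
Total: 7 × 265 = 1855.

1855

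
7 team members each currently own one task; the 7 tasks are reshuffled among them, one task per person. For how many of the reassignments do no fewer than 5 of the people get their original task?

22

Sum C(7,i)·!(7-i) for i = 5..7:
  i=5: C(7,5)·!2 = 21·1 = 21
  i=6: C(7,6)·!1 = 7·0 = 0
  i=7: C(7,7)·!0 = 1·1 = 1
Total = 22.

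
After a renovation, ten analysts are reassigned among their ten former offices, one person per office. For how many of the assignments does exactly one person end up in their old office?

1334960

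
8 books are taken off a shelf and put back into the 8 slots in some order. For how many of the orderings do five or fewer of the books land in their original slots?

40291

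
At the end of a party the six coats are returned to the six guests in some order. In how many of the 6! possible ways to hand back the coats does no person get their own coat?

265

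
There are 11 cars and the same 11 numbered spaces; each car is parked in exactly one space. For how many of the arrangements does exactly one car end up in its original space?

14684571

Choose which one of the 11 is fixed: C(11,1) = 11.
The remaining 10 must be deranged: !10 = 1334961.
Total: 11 × 1334961 = 14684571.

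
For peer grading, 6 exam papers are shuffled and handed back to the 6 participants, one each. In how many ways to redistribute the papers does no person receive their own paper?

By inclusion-exclusion, !6 = Σ (-1)^k · 6!/k! for k=0..6
= 6! - 6!/1! + 6!/2! - 6!/3! + 6!/4! - 6!/5! + 6!/6!
= 720 - 720 + 360 - 120 + 30 - 6 + 1
= 265

265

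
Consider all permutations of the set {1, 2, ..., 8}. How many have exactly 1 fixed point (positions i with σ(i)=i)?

14832

Pick the single fixed position: C(8,1) = 8 ways.
The remaining 7 must be deranged: !7 = 1854.
Total: 8 × 1854 = 14832.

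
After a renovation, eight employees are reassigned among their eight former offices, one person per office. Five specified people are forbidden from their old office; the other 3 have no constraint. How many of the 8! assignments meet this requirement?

21234

Inclusion-exclusion on the 5 forbidden self-matches:
Σ_{j=0}^{5} (-1)^j C(5,j)(8-j)!
= C(5,0)·8! - C(5,1)·7! + C(5,2)·6! - C(5,3)·5! + C(5,4)·4! - C(5,5)·3!
= 40320 - 25200 + 7200 - 1200 + 120 - 6
= 21234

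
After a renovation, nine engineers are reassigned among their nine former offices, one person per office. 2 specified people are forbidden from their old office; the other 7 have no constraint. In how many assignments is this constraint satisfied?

287280

Let A_j be the event that the j-th constrained one is fixed. By inclusion-exclusion over the 2 events:
Σ_{j=0}^{2} (-1)^j C(2,j)(9-j)!
= C(2,0)·9! - C(2,1)·8! + C(2,2)·7!
= 362880 - 80640 + 5040
= 287280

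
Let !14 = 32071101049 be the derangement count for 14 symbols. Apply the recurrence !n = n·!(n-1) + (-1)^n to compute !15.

481066515734

!15 = 15·32071101049 - 1 = 481066515734.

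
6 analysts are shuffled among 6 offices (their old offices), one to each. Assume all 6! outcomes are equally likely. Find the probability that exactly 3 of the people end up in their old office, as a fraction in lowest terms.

1/18

Favorable outcomes: C(6,3)·!3 = 20·2 = 40.
Total outcomes: 6! = 720.
Probability = 40/720 = 1/18.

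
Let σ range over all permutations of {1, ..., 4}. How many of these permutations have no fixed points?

By inclusion-exclusion, !4 = Σ (-1)^k · 4!/k! for k=0..4
= 4! - 4!/1! + 4!/2! - 4!/3! + 4!/4!
= 24 - 24 + 12 - 4 + 1
= 9

9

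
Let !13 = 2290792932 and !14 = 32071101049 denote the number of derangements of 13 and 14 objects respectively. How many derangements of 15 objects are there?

!15 = (15-1)·(!14 + !13) = 14·(32071101049 + 2290792932) = 14·34361893981 = 481066515734.

481066515734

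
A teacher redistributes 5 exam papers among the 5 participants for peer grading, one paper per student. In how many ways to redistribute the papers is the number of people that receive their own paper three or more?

11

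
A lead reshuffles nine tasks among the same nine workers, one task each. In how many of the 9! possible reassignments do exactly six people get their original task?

Choose which 6 of the 9 are fixed: C(9,6) = 84.
The other 3 form a derangement: !3 = 2.
Total: 84 × 2 = 168.

168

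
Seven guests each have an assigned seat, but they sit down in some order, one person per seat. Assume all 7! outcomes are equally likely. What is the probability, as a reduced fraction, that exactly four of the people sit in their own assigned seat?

Favorable outcomes: C(7,4)·!3 = 35·2 = 70.
Total outcomes: 7! = 5040.
Probability = 70/5040 = 1/72.

1/72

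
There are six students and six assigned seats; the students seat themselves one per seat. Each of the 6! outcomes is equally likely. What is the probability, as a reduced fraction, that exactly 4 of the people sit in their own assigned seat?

Favorable outcomes: C(6,4)·!2 = 15·1 = 15.
Total outcomes: 6! = 720.
Probability = 15/720 = 1/48.

1/48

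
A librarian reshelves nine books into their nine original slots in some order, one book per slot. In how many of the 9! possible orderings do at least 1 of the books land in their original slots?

229384

# with exactly i fixed is C(9,i)·!(9-i); sum over i=1..9:
  i=1: C(9,1)·!8 = 9·14833 = 133497
  i=2: C(9,2)·!7 = 36·1854 = 66744
  i=3: C(9,3)·!6 = 84·265 = 22260
  i=4: C(9,4)·!5 = 126·44 = 5544
  i=5: C(9,5)·!4 = 126·9 = 1134
  i=6: C(9,6)·!3 = 84·2 = 168
  i=7: C(9,7)·!2 = 36·1 = 36
  i=8: C(9,8)·!1 = 9·0 = 0
  i=9: C(9,9)·!0 = 1·1 = 1
Total = 229384.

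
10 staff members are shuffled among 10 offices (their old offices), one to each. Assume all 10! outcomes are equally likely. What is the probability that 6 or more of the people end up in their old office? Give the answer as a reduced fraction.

Favorable outcomes: Σ_{i≥6} C(10,i)·!(10-i) = 210·9 + 120·2 + 45·1 + 10·0 + 1·1 = 2176.
Total outcomes: 10! = 3628800.
Probability = 2176/3628800 = 17/28350.

17/28350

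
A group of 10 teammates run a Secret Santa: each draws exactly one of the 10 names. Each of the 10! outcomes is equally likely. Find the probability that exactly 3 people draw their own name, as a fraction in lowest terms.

Favorable outcomes: C(10,3)·!7 = 120·1854 = 222480.
Total outcomes: 10! = 3628800.
Probability = 222480/3628800 = 103/1680.

103/1680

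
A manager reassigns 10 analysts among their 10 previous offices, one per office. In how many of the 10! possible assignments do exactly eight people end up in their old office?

Choose which 8 of the 10 are fixed: C(10,8) = 45.
The remaining 2 must be deranged: !2 = 1.
Total: 45 × 1 = 45.

45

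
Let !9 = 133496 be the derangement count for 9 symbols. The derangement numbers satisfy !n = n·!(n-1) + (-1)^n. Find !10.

1334961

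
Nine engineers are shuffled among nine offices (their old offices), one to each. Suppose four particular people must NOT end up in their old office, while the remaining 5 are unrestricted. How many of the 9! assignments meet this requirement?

Let A_j be the event that the j-th constrained one is fixed. By inclusion-exclusion over the 4 events:
Σ_{j=0}^{4} (-1)^j C(4,j)(9-j)!
= C(4,0)·9! - C(4,1)·8! + C(4,2)·7! - C(4,3)·6! + C(4,4)·5!
= 362880 - 161280 + 30240 - 2880 + 120
= 229080

229080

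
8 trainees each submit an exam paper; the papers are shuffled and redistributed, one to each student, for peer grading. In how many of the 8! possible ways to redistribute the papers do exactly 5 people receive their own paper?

Choose which 5 of the 8 are fixed: C(8,5) = 56.
The other 3 form a derangement: !3 = 2.
Total: 56 × 2 = 112.

112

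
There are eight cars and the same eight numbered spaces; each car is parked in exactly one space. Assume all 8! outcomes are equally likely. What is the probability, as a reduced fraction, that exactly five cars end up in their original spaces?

1/360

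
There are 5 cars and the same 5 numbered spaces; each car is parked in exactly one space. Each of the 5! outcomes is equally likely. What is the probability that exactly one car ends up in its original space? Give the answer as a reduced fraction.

3/8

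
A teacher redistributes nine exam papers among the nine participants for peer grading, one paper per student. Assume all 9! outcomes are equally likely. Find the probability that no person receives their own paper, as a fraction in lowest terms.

16687/45360

Favorable outcomes: !9 = 133496.
Total outcomes: 9! = 362880.
Probability = 133496/362880 = 16687/45360.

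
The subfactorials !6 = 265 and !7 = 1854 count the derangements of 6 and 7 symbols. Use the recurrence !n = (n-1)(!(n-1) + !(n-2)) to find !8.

14833

!8 = (8-1)·(!7 + !6) = 7·(1854 + 265) = 7·2119 = 14833.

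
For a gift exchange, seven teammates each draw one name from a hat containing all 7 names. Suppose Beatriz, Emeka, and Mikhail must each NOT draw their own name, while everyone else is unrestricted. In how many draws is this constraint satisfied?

3216

Inclusion-exclusion on the 3 forbidden self-matches:
Σ_{j=0}^{3} (-1)^j C(3,j)(7-j)!
= C(3,0)·7! - C(3,1)·6! + C(3,2)·5! - C(3,3)·4!
= 5040 - 2160 + 360 - 24
= 3216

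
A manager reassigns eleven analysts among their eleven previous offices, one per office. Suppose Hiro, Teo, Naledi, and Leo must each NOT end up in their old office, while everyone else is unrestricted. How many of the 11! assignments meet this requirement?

27422640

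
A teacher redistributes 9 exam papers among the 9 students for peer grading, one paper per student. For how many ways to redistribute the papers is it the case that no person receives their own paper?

133496

By inclusion-exclusion, !9 = Σ (-1)^k · 9!/k! for k=0..9
= 9! - 9!/1! + 9!/2! - 9!/3! + 9!/4! - 9!/5! + 9!/6! - 9!/7! + 9!/8! - 9!/9!
= 362880 - 362880 + 181440 - 60480 + 15120 - 3024 + 504 - 72 + 9 - 1
= 133496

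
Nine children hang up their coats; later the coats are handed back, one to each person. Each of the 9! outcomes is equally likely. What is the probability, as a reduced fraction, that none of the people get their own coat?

Favorable outcomes: !9 = 133496.
Total outcomes: 9! = 362880.
Probability = 133496/362880 = 16687/45360.

16687/45360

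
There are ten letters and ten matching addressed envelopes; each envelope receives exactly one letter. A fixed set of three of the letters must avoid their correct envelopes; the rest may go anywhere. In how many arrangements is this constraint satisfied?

2656080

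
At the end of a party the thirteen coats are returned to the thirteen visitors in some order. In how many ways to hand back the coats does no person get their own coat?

2290792932

!13 = 13! · Σ_{k=0}^{13} (-1)^k/k!
= 13! - 13!/1! + 13!/2! - 13!/3! + 13!/4! - 13!/5! + 13!/6! - 13!/7! + 13!/8! - 13!/9! + 13!/10! - 13!/11! + 13!/12! - 13!/13!
= 6227020800 - 6227020800 + 3113510400 - 1037836800 + 259459200 - 51891840 + 8648640 - 1235520 + 154440 - 17160 + 1716 - 156 + 13 - 1
= 2290792932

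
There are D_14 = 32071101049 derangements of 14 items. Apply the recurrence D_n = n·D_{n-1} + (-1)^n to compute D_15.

481066515734

D_15 = 15·32071101049 - 1 = 481066515734.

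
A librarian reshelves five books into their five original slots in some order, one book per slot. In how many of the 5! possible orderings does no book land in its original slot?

The number of derangements of 5 is !5 = Σ_{k=0}^{5} (-1)^k·5!/k!
= 5! - 5!/1! + 5!/2! - 5!/3! + 5!/4! - 5!/5!
= 120 - 120 + 60 - 20 + 5 - 1
= 44

44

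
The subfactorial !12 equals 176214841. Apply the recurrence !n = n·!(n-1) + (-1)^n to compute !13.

2290792932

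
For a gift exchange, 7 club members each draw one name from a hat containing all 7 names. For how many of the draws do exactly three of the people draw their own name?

315

Choose which 3 of the 7 are fixed: C(7,3) = 35.
The other 4 form a derangement: !4 = 9.
Total: 35 × 9 = 315.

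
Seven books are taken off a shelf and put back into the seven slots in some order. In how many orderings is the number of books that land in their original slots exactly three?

315

Pick the 3 fixed positions: C(7,3) = 35 ways.
The remaining 4 must be deranged: !4 = 9.
Total: 35 × 9 = 315.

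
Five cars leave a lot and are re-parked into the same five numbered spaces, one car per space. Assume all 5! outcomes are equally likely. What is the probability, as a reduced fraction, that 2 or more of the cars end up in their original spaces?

31/120

Favorable outcomes: Σ_{i≥2} C(5,i)·!(5-i) = 10·2 + 10·1 + 5·0 + 1·1 = 31.
Total outcomes: 5! = 120.
Probability = 31/120 = 31/120.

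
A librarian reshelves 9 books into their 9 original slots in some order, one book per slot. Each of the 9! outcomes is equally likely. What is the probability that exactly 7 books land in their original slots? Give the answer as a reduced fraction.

1/10080

Favorable outcomes: C(9,7)·!2 = 36·1 = 36.
Total outcomes: 9! = 362880.
Probability = 36/362880 = 1/10080.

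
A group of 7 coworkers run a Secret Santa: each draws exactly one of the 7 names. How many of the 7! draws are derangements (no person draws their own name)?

The number of derangements of 7 is !7 = Σ_{k=0}^{7} (-1)^k·7!/k!
= 7! - 7!/1! + 7!/2! - 7!/3! + 7!/4! - 7!/5! + 7!/6! - 7!/7!
= 5040 - 5040 + 2520 - 840 + 210 - 42 + 7 - 1
= 1854

1854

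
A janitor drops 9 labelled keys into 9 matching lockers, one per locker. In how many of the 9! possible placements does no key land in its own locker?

133496

The number of derangements of 9 is !9 = Σ_{k=0}^{9} (-1)^k·9!/k!
= 9! - 9!/1! + 9!/2! - 9!/3! + 9!/4! - 9!/5! + 9!/6! - 9!/7! + 9!/8! - 9!/9!
= 362880 - 362880 + 181440 - 60480 + 15120 - 3024 + 504 - 72 + 9 - 1
= 133496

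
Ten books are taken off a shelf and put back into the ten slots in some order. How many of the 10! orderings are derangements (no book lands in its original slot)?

1334961

The subfactorial !10 = [10!/e] (nearest integer).
10! = 3628800, and 3628800/e ≈ 1334960.92, so !10 = 1334961.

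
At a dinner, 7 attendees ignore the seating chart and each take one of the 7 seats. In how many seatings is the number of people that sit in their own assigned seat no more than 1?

Sum C(7,i)·!(7-i) for i = 0..1:
  i=0: C(7,0)·!7 = 1·1854 = 1854
  i=1: C(7,1)·!6 = 7·265 = 1855
Total = 3709.

3709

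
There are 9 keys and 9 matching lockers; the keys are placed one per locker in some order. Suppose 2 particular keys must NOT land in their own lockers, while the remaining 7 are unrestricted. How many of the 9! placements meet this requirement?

Inclusion-exclusion on the 2 forbidden self-matches:
Σ_{j=0}^{2} (-1)^j C(2,j)(9-j)!
= C(2,0)·9! - C(2,1)·8! + C(2,2)·7!
= 362880 - 80640 + 5040
= 287280

287280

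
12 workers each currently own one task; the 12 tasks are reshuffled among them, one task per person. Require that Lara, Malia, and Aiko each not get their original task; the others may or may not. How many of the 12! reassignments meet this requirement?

Let A_j be the event that the j-th constrained one is fixed. By inclusion-exclusion over the 3 events:
Σ_{j=0}^{3} (-1)^j C(3,j)(12-j)!
= C(3,0)·12! - C(3,1)·11! + C(3,2)·10! - C(3,3)·9!
= 479001600 - 119750400 + 10886400 - 362880
= 369774720

369774720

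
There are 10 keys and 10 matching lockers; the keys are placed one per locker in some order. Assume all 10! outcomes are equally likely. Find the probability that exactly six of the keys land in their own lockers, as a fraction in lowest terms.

1/1920

Favorable outcomes: C(10,6)·!4 = 210·9 = 1890.
Total outcomes: 10! = 3628800.
Probability = 1890/3628800 = 1/1920.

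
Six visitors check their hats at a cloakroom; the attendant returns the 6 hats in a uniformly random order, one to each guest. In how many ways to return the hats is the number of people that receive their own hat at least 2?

Sum C(6,i)·!(6-i) for i = 2..6:
  i=2: C(6,2)·!4 = 15·9 = 135
  i=3: C(6,3)·!3 = 20·2 = 40
  i=4: C(6,4)·!2 = 15·1 = 15
  i=5: C(6,5)·!1 = 6·0 = 0
  i=6: C(6,6)·!0 = 1·1 = 1
Total = 191.

191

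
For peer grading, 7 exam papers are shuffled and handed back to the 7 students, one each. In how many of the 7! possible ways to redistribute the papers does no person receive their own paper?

1854

Use !n = n·!(n-1) + (-1)^n.
!7 = 7·265 - 1 = 1854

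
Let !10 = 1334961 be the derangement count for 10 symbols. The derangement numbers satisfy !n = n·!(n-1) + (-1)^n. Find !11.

14684570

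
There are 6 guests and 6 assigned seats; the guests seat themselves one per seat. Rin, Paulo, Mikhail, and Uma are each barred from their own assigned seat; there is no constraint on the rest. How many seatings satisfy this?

362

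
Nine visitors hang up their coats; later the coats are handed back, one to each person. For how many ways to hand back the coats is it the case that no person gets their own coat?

The subfactorial !9 = [9!/e] (nearest integer).
9! = 362880, and 362880/e ≈ 133496.09, so !9 = 133496.

133496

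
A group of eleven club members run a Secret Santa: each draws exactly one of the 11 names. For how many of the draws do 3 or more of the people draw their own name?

Sum C(11,i)·!(11-i) for i = 3..11:
  i=3: C(11,3)·!8 = 165·14833 = 2447445
  i=4: C(11,4)·!7 = 330·1854 = 611820
  i=5: C(11,5)·!6 = 462·265 = 122430
  i=6: C(11,6)·!5 = 462·44 = 20328
  i=7: C(11,7)·!4 = 330·9 = 2970
  i=8: C(11,8)·!3 = 165·2 = 330
  i=9: C(11,9)·!2 = 55·1 = 55
  i=10: C(11,10)·!1 = 11·0 = 0
  i=11: C(11,11)·!0 = 1·1 = 1
Total = 3205379.

3205379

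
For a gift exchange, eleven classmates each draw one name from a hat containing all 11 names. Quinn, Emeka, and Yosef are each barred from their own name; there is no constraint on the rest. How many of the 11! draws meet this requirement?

Inclusion-exclusion on the 3 forbidden self-matches:
Σ_{j=0}^{3} (-1)^j C(3,j)(11-j)!
= C(3,0)·11! - C(3,1)·10! + C(3,2)·9! - C(3,3)·8!
= 39916800 - 10886400 + 1088640 - 40320
= 30078720

30078720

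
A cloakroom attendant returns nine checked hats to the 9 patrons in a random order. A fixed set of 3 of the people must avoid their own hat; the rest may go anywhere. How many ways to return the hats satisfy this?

256320

Inclusion-exclusion on the 3 forbidden self-matches:
Σ_{j=0}^{3} (-1)^j C(3,j)(9-j)!
= C(3,0)·9! - C(3,1)·8! + C(3,2)·7! - C(3,3)·6!
= 362880 - 120960 + 15120 - 720
= 256320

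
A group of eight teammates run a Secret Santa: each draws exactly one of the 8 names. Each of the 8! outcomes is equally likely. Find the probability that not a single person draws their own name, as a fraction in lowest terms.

2119/5760

Favorable outcomes: !8 = 14833.
Total outcomes: 8! = 40320.
Probability = 14833/40320 = 2119/5760.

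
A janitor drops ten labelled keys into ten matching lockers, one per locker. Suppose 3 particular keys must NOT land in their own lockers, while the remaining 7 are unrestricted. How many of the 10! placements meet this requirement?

2656080

Let A_j be the event that the j-th constrained one is fixed. By inclusion-exclusion over the 3 events:
Σ_{j=0}^{3} (-1)^j C(3,j)(10-j)!
= C(3,0)·10! - C(3,1)·9! + C(3,2)·8! - C(3,3)·7!
= 3628800 - 1088640 + 120960 - 5040
= 2656080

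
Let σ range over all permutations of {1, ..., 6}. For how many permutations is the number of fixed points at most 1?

# with exactly i fixed is C(6,i)·!(6-i); sum over i=0..1:
  i=0: C(6,0)·!6 = 1·265 = 265
  i=1: C(6,1)·!5 = 6·44 = 264
Total = 529.

529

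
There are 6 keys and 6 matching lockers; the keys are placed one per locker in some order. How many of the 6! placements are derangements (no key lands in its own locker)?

265

The number of derangements of 6 is !6 = Σ_{k=0}^{6} (-1)^k·6!/k!
= 6! - 6!/1! + 6!/2! - 6!/3! + 6!/4! - 6!/5! + 6!/6!
= 720 - 720 + 360 - 120 + 30 - 6 + 1
= 265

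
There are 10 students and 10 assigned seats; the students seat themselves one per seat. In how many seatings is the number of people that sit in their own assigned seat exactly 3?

222480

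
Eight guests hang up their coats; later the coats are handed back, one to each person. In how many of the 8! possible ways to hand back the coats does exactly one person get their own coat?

14832

Choose which one of the 8 is fixed: C(8,1) = 8.
The remaining 7 must be deranged: !7 = 1854.
Total: 8 × 1854 = 14832.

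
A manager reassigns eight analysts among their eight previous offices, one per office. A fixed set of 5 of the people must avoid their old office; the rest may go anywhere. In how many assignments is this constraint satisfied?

21234

Let A_j be the event that the j-th constrained one is fixed. By inclusion-exclusion over the 5 events:
Σ_{j=0}^{5} (-1)^j C(5,j)(8-j)!
= C(5,0)·8! - C(5,1)·7! + C(5,2)·6! - C(5,3)·5! + C(5,4)·4! - C(5,5)·3!
= 40320 - 25200 + 7200 - 1200 + 120 - 6
= 21234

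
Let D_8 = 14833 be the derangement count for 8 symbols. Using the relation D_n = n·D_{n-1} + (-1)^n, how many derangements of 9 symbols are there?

133496

D_9 = 9·14833 - 1 = 133496.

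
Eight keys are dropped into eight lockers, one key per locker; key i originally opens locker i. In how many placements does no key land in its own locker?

14833

!8 = 8! · Σ_{k=0}^{8} (-1)^k/k!
= 8! - 8!/1! + 8!/2! - 8!/3! + 8!/4! - 8!/5! + 8!/6! - 8!/7! + 8!/8!
= 40320 - 40320 + 20160 - 6720 + 1680 - 336 + 56 - 8 + 1
= 14833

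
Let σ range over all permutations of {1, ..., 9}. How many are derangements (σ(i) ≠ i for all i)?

133496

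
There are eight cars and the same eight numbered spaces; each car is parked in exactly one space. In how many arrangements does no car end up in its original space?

!8 is the nearest integer to 8!/e.
8! = 40320, and 40320/e ≈ 14832.90, so !8 = 14833.

14833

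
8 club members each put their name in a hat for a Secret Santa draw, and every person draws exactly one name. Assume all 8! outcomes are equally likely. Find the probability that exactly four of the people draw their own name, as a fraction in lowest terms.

Favorable outcomes: C(8,4)·!4 = 70·9 = 630.
Total outcomes: 8! = 40320.
Probability = 630/40320 = 1/64.

1/64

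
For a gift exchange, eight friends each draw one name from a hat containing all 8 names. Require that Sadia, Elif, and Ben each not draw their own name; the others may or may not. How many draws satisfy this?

Inclusion-exclusion on the 3 forbidden self-matches:
Σ_{j=0}^{3} (-1)^j C(3,j)(8-j)!
= C(3,0)·8! - C(3,1)·7! + C(3,2)·6! - C(3,3)·5!
= 40320 - 15120 + 2160 - 120
= 27240

27240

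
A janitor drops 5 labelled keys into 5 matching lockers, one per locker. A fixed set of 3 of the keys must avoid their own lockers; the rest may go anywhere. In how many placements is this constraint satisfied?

64

Inclusion-exclusion on the 3 forbidden self-matches:
Σ_{j=0}^{3} (-1)^j C(3,j)(5-j)!
= C(3,0)·5! - C(3,1)·4! + C(3,2)·3! - C(3,3)·2!
= 120 - 72 + 18 - 2
= 64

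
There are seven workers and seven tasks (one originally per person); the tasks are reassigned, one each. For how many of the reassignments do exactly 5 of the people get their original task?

21

Choose which 5 of the 7 are fixed: C(7,5) = 21.
The other 2 form a derangement: !2 = 1.
Total: 21 × 1 = 21.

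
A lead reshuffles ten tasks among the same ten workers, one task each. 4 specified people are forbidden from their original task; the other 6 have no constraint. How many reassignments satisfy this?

Inclusion-exclusion on the 4 forbidden self-matches:
Σ_{j=0}^{4} (-1)^j C(4,j)(10-j)!
= C(4,0)·10! - C(4,1)·9! + C(4,2)·8! - C(4,3)·7! + C(4,4)·6!
= 3628800 - 1451520 + 241920 - 20160 + 720
= 2399760

2399760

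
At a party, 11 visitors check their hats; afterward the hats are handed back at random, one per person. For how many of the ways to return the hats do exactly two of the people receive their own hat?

7342280

Pick the 2 fixed positions: C(11,2) = 55 ways.
The remaining 9 must be deranged: !9 = 133496.
Total: 55 × 133496 = 7342280.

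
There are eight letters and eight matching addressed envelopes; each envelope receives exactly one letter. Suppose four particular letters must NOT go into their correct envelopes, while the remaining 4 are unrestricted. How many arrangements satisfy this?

Let A_j be the event that the j-th constrained one is fixed. By inclusion-exclusion over the 4 events:
Σ_{j=0}^{4} (-1)^j C(4,j)(8-j)!
= C(4,0)·8! - C(4,1)·7! + C(4,2)·6! - C(4,3)·5! + C(4,4)·4!
= 40320 - 20160 + 4320 - 480 + 24
= 24024

24024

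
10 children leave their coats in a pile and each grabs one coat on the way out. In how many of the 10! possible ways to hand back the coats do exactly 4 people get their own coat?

Choose which 4 of the 10 are fixed: C(10,4) = 210.
The remaining 6 must be deranged: !6 = 265.
Total: 210 × 265 = 55650.

55650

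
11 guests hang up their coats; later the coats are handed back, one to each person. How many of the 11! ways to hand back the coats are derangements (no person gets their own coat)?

!11 = 11! · Σ_{k=0}^{11} (-1)^k/k!
= 11! - 11!/1! + 11!/2! - 11!/3! + 11!/4! - 11!/5! + 11!/6! - 11!/7! + 11!/8! - 11!/9! + 11!/10! - 11!/11!
= 39916800 - 39916800 + 19958400 - 6652800 + 1663200 - 332640 + 55440 - 7920 + 990 - 110 + 11 - 1
= 14684570

14684570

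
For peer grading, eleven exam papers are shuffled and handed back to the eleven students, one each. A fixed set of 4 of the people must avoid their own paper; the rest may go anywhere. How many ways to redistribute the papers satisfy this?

27422640

Inclusion-exclusion on the 4 forbidden self-matches:
Σ_{j=0}^{4} (-1)^j C(4,j)(11-j)!
= C(4,0)·11! - C(4,1)·10! + C(4,2)·9! - C(4,3)·8! + C(4,4)·7!
= 39916800 - 14515200 + 2177280 - 161280 + 5040
= 27422640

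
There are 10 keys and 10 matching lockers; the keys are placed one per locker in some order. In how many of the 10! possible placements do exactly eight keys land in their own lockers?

Pick the 8 fixed positions: C(10,8) = 45 ways.
The other 2 form a derangement: !2 = 1.
Total: 45 × 1 = 45.

45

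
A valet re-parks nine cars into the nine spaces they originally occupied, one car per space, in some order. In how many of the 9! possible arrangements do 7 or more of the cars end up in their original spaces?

37

Sum C(9,i)·!(9-i) for i = 7..9:
  i=7: C(9,7)·!2 = 36·1 = 36
  i=8: C(9,8)·!1 = 9·0 = 0
  i=9: C(9,9)·!0 = 1·1 = 1
Total = 37.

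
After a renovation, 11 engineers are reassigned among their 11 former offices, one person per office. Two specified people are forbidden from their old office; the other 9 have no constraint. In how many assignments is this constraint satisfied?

33022080

Let A_j be the event that the j-th constrained one is fixed. By inclusion-exclusion over the 2 events:
Σ_{j=0}^{2} (-1)^j C(2,j)(11-j)!
= C(2,0)·11! - C(2,1)·10! + C(2,2)·9!
= 39916800 - 7257600 + 362880
= 33022080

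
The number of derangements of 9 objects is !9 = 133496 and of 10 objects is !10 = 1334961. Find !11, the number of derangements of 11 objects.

14684570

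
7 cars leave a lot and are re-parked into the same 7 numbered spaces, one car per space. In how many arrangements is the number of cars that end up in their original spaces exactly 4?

70

Choose which 4 of the 7 are fixed: C(7,4) = 35.
The remaining 3 must be deranged: !3 = 2.
Total: 35 × 2 = 70.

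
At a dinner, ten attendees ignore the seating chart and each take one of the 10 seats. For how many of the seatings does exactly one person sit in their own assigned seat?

1334960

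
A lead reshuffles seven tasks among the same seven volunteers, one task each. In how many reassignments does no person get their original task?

1854

By inclusion-exclusion, !7 = Σ (-1)^k · 7!/k! for k=0..7
= 7! - 7!/1! + 7!/2! - 7!/3! + 7!/4! - 7!/5! + 7!/6! - 7!/7!
= 5040 - 5040 + 2520 - 840 + 210 - 42 + 7 - 1
= 1854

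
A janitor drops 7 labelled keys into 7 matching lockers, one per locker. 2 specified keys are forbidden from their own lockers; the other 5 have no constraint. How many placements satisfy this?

3720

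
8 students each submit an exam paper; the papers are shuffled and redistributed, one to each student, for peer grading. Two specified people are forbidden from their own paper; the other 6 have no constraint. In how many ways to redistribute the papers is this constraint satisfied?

Inclusion-exclusion on the 2 forbidden self-matches:
Σ_{j=0}^{2} (-1)^j C(2,j)(8-j)!
= C(2,0)·8! - C(2,1)·7! + C(2,2)·6!
= 40320 - 10080 + 720
= 30960

30960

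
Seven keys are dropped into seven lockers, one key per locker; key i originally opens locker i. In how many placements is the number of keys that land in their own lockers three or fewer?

4948

Sum C(7,i)·!(7-i) for i = 0..3:
  i=0: C(7,0)·!7 = 1·1854 = 1854
  i=1: C(7,1)·!6 = 7·265 = 1855
  i=2: C(7,2)·!5 = 21·44 = 924
  i=3: C(7,3)·!4 = 35·9 = 315
Total = 4948.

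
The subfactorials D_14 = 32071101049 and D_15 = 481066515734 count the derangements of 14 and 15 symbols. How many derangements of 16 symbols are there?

7697064251745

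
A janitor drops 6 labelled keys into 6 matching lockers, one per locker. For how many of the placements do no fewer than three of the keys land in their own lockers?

Sum C(6,i)·!(6-i) for i = 3..6:
  i=3: C(6,3)·!3 = 20·2 = 40
  i=4: C(6,4)·!2 = 15·1 = 15
  i=5: C(6,5)·!1 = 6·0 = 0
  i=6: C(6,6)·!0 = 1·1 = 1
Total = 56.

56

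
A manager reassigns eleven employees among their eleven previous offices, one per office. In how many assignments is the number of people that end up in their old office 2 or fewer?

# with exactly i fixed is C(11,i)·!(11-i); sum over i=0..2:
  i=0: C(11,0)·!11 = 1·14684570 = 14684570
  i=1: C(11,1)·!10 = 11·1334961 = 14684571
  i=2: C(11,2)·!9 = 55·133496 = 7342280
Total = 36711421.

36711421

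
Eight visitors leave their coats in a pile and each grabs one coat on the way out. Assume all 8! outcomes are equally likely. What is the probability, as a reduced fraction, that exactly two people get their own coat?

Favorable outcomes: C(8,2)·!6 = 28·265 = 7420.
Total outcomes: 8! = 40320.
Probability = 7420/40320 = 53/288.

53/288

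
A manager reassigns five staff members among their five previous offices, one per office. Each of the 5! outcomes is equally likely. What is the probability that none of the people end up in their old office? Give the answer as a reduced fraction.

Favorable outcomes: !5 = 44.
Total outcomes: 5! = 120.
Probability = 44/120 = 11/30.

11/30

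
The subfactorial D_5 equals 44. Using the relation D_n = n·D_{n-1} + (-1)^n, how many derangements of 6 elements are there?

D_6 = 6·44 + 1 = 265.

265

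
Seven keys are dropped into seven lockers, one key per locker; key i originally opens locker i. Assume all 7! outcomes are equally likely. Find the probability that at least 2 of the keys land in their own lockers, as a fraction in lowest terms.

1331/5040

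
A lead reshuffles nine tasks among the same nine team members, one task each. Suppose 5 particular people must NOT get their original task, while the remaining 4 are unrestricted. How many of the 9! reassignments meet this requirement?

Let A_j be the event that the j-th constrained one is fixed. By inclusion-exclusion over the 5 events:
Σ_{j=0}^{5} (-1)^j C(5,j)(9-j)!
= C(5,0)·9! - C(5,1)·8! + C(5,2)·7! - C(5,3)·6! + C(5,4)·5! - C(5,5)·4!
= 362880 - 201600 + 50400 - 7200 + 600 - 24
= 205056

205056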